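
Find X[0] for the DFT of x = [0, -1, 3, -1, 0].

X[0] = Σ(n=0 to 4) x[n] · ω_5^0 = Σ x[n]
= (0) + (-1) + (3) + (-1) + (0)

X[0] = 1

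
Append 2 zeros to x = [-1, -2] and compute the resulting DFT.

Original 2-point DFT: [-3, 1]
Zero-padded 4-point DFT provides frequency interpolation.

DFT_4([x, 0, ...]) = [-3, -1+2i, 1, -1-2i]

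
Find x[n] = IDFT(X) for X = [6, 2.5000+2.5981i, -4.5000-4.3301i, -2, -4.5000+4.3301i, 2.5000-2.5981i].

x[n] = (1/6) Σ(k=0 to 5) X[k] · e^(2πikn/6)

Computing each x[n]:
x[0] = 0
x[1] = 3
x[2] = -1
x[3] = -1
x[4] = 3
x[5] = 2

x = [0, 3, -1, -1, 3, 2]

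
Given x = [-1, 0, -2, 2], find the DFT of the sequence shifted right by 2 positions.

Time shift by 2: X_shifted[k] = ω_4^(2k) · X[k]
Shifted x = [-2, 2, -1, 0]

DFT(x[n-2]) = [-1, -1-2i, -5, -1+2i]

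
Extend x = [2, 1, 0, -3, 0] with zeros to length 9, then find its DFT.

Original 5-point DFT: [0, 4.7361-2.7144i, 0.2639+2.2654i, 0.2639-2.2654i, 4.7361+2.7144i]
Zero-padded 9-point DFT provides frequency interpolation.

DFT_9([x, 0, ...]) = [0, 4.2660+1.9553i, 3.6736-3.5829i, -1.5000-0.8660i, 2.5603+2.2561i, 2.5603-2.2561i, -1.5000+0.8660i, 3.6736+3.5829i, 4.2660-1.9553i]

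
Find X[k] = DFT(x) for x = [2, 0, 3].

X[k] = Σ(n=0 to 2) x[n] · ω_3^(nk)
where ω_3 = e^(-2πi/3)

Computing each X[k]:
X[0] = 5
X[1] = 0.5000+2.5981i
X[2] = 0.5000-2.5981i

X = [5, 0.5000+2.5981i, 0.5000-2.5981i]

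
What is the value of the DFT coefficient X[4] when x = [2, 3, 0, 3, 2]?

X[4] = Σ(n=0 to 4) x[n] · ω_5^(4n) where ω_5 = e^(-2πi/5)
= (2)·ω_5^0 + (3)·ω_5^4 + (0)·ω_5^8 + (3)·ω_5^12 + (2)·ω_5^16

X[4] = 1.1180-0.8123i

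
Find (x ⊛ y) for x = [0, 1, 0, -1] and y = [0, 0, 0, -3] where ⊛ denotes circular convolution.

(x ⊛ y)[n] = Σ(m=0 to 3) x[m] · y[(n-m) mod 4]

Computing each output sample:
(x ⊛ y)[0] = -3
(x ⊛ y)[1] = 0
(x ⊛ y)[2] = 3
(x ⊛ y)[3] = 0

x ⊛ y = [-3, 0, 3, 0]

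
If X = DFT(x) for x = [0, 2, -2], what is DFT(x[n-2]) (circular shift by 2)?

Time shift by 2: X_shifted[k] = ω_3^(2k) · X[k]
Shifted x = [2, -2, 0]

DFT(x[n-2]) = [0, 3.0000+1.7321i, 3.0000-1.7321i]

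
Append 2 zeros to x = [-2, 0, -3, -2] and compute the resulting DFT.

Original 4-point DFT: [-7, 1-2i, -3, 1+2i]
Zero-padded 6-point DFT provides frequency interpolation.

DFT_6([x, 0, ...]) = [-7, 1.5000+2.5981i, -2.5000-2.5981i, -3, -2.5000+2.5981i, 1.5000-2.5981i]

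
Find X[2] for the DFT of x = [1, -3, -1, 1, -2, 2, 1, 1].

X[2] = Σ(n=0 to 7) x[n] · ω_8^(2n) where ω_8 = e^(-2πi/8)
= (1)·ω_8^0 + (-3)·ω_8^2 + (-1)·ω_8^4 + (1)·ω_8^6 + (-2)·ω_8^8 + (2)·ω_8^10 + (1)·ω_8^12 + (1)·ω_8^14

X[2] = -1+3i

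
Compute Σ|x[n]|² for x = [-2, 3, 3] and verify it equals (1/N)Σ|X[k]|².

Time domain:
Σ|x[n]|² = |-2|² + |3|² + |3|² = 22.0000

Frequency domain:
(1/3)Σ|X[k]|² = (1/3)(|4|² + |-5|² + |-5|²) = (1/3)·66.0000 = 22.0000

Both sides agree, confirming Parseval's theorem.

Σ|x[n]|² = (1/N)Σ|X[k]|² = 22.0000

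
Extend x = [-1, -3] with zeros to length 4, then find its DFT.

Original 2-point DFT: [-4, 2]
Zero-padded 4-point DFT provides frequency interpolation.

DFT_4([x, 0, ...]) = [-4, -1+3i, 2, -1-3i]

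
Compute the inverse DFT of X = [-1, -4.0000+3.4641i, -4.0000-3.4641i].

x[n] = (1/3) Σ(k=0 to 2) X[k] · e^(2πikn/3)

Computing each x[n]:
x[0] = -3
x[1] = -1
x[2] = 3

x = [-3, -1, 3]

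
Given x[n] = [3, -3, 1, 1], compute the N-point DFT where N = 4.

X[k] = Σ(n=0 to 3) x[n] · ω_4^(nk)
where ω_4 = e^(-2πi/4)

Computing each X[k]:
X[0] = 2
X[1] = 2+4i
X[2] = 6
X[3] = 2-4i

X = [2, 2+4i, 6, 2-4i]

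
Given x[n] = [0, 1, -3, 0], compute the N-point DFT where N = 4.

X[k] = Σ(n=0 to 3) x[n] · ω_4^(nk)
where ω_4 = e^(-2πi/4)

Computing each X[k]:
X[0] = -2
X[1] = 3-1i
X[2] = -4
X[3] = 3+1i

X = [-2, 3-1i, -4, 3+1i]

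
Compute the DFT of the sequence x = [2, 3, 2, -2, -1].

X[k] = Σ(n=0 to 4) x[n] · ω_5^(nk)
where ω_5 = e^(-2πi/5)

Computing each X[k]:
X[0] = 4
X[1] = 2.6180-6.1554i
X[2] = 0.3820+1.4531i
X[3] = 0.3820-1.4531i
X[4] = 2.6180+6.1554i

X = [4, 2.6180-6.1554i, 0.3820+1.4531i, 0.3820-1.4531i, 2.6180+6.1554i]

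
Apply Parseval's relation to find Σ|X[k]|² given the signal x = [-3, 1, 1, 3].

Parseval: Σ|x[n]|² = (1/N)Σ|X[k]|², so Σ|X[k]|² = N·Σ|x[n]|² = 4·20.0000

Σ|X[k]|² = N·Σ|x[n]|² = 4·20.0000 = 80.0000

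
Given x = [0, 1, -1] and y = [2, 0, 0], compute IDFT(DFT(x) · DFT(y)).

(x ⊛ y)[n] = Σ(m=0 to 2) x[m] · y[(n-m) mod 3]

Computing each output sample:
(x ⊛ y)[0] = 0
(x ⊛ y)[1] = 2
(x ⊛ y)[2] = -2

x ⊛ y = [0, 2, -2]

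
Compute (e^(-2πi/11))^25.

Since ω_11^11 = 1, powers reduce modulo 11.
25 mod 11 = 3
So ω_11^25 = ω_11^3 = e^(-2πi·3/11)

ω_11^25 = ω_11^3 = -0.1423-0.9898i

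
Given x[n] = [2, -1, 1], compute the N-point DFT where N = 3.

X[k] = Σ(n=0 to 2) x[n] · ω_3^(nk)
where ω_3 = e^(-2πi/3)

Computing each X[k]:
X[0] = 2
X[1] = 2.0000+1.7321i
X[2] = 2.0000-1.7321i

X = [2, 2.0000+1.7321i, 2.0000-1.7321i]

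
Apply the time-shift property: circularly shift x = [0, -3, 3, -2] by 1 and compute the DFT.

Time shift by 1: X_shifted[k] = ω_4^(1k) · X[k]
Shifted x = [-2, 0, -3, 3]

DFT(x[n-1]) = [-2, 1+3i, -8, 1-3i]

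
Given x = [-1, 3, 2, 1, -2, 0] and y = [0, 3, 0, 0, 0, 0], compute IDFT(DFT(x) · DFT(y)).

(x ⊛ y)[n] = Σ(m=0 to 5) x[m] · y[(n-m) mod 6]

Computing each output sample:
(x ⊛ y)[0] = 0
(x ⊛ y)[1] = -3
(x ⊛ y)[2] = 9
(x ⊛ y)[3] = 6
(x ⊛ y)[4] = 3
(x ⊛ y)[5] = -6

x ⊛ y = [0, -3, 9, 6, 3, -6]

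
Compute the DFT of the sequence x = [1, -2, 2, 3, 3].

X[k] = Σ(n=0 to 4) x[n] · ω_5^(nk)
where ω_5 = e^(-2πi/5)

Computing each X[k]:
X[0] = 7
X[1] = -2.7361+5.3431i
X[2] = 1.7361+1.9879i
X[3] = 1.7361-1.9879i
X[4] = -2.7361-5.3431i

X = [7, -2.7361+5.3431i, 1.7361+1.9879i, 1.7361-1.9879i, -2.7361-5.3431i]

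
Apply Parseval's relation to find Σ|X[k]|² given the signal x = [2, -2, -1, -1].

Parseval: Σ|x[n]|² = (1/N)Σ|X[k]|², so Σ|X[k]|² = N·Σ|x[n]|² = 4·10.0000

Σ|X[k]|² = N·Σ|x[n]|² = 4·10.0000 = 40.0000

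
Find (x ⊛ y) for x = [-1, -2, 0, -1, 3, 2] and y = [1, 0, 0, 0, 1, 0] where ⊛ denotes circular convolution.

(x ⊛ y)[n] = Σ(m=0 to 5) x[m] · y[(n-m) mod 6]

Computing each output sample:
(x ⊛ y)[0] = -1
(x ⊛ y)[1] = -3
(x ⊛ y)[2] = 3
(x ⊛ y)[3] = 1
(x ⊛ y)[4] = 2
(x ⊛ y)[5] = 0

x ⊛ y = [-1, -3, 3, 1, 2, 0]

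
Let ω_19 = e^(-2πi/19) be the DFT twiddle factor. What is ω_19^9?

ω_19^9 = e^(-2πi·9/19)
= cos(-2π·9/19) + i·sin(-2π·9/19)
= cos(-18π/19) + i·sin(-18π/19)

ω_19^9 = cos(-18π/19) + i·sin(-18π/19) = -0.9864-0.1646i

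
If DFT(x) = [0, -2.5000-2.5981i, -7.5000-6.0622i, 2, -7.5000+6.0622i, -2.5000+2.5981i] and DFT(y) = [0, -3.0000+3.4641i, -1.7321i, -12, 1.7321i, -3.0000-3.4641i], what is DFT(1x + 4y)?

By linearity: DFT(1x + 4y) = 1·DFT(x) + 4·DFT(y)
= 1·[0, -2.5000-2.5981i, -7.5000-6.0622i, 2, -7.5000+6.0622i, -2.5000+2.5981i] + 4·[0, -3.0000+3.4641i, -1.7321i, -12, 1.7321i, -3.0000-3.4641i]

Computing element-wise:
Z[0] = 1·(0) + 4·(0) = 0
Z[1] = 1·(-2.5000-2.5981i) + 4·(-3.0000+3.4641i) = -14.5000+11.2583i
Z[2] = 1·(-7.5000-6.0622i) + 4·(-1.7321i) = -7.5000-12.9906i
Z[3] = 1·(2) + 4·(-12) = -46
Z[4] = 1·(-7.5000+6.0622i) + 4·(1.7321i) = -7.5000+12.9906i
Z[5] = 1·(-2.5000+2.5981i) + 4·(-3.0000-3.4641i) = -14.5000-11.2583i

DFT(1x + 4y) = 1·X + 4·Y = [0, -14.5000+11.2583i, -7.5000-12.9906i, -46, -7.5000+12.9906i, -14.5000-11.2583i]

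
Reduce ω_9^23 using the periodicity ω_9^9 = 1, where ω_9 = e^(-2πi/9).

Since ω_9^9 = 1, powers reduce modulo 9.
23 mod 9 = 5
So ω_9^23 = ω_9^5 = e^(-2πi·5/9)

ω_9^23 = ω_9^5 = -0.9397+0.3420i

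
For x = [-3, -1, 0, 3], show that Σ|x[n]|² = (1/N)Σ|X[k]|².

Time domain:
Σ|x[n]|² = |-3|² + |-1|² + |0|² + |3|² = 19.0000

Frequency domain:
(1/4)Σ|X[k]|² = (1/4)(|-1|² + |-3+4i|² + |-5|² + |-3-4i|²) = (1/4)·76.0000 = 19.0000

Both sides agree, confirming Parseval's theorem.

Σ|x[n]|² = (1/N)Σ|X[k]|² = 19.0000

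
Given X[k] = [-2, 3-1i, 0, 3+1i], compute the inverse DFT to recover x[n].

x[n] = (1/4) Σ(k=0 to 3) X[k] · e^(2πikn/4)

Computing each x[n]:
x[0] = 1
x[1] = 0
x[2] = -2
x[3] = -1

x = [1, 0, -2, -1]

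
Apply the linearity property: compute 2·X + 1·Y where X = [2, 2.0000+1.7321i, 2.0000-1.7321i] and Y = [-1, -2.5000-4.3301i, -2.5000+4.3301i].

By linearity: DFT(2x + 1y) = 2·DFT(x) + 1·DFT(y)
= 2·[2, 2.0000+1.7321i, 2.0000-1.7321i] + 1·[-1, -2.5000-4.3301i, -2.5000+4.3301i]

Computing element-wise:
Z[0] = 2·(2) + 1·(-1) = 3
Z[1] = 2·(2.0000+1.7321i) + 1·(-2.5000-4.3301i) = 1.5000-0.8659i
Z[2] = 2·(2.0000-1.7321i) + 1·(-2.5000+4.3301i) = 1.5000+0.8659i

DFT(2x + 1y) = 2·X + 1·Y = [3, 1.5000-0.8659i, 1.5000+0.8659i]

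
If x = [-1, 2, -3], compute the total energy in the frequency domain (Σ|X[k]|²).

Parseval: Σ|x[n]|² = (1/N)Σ|X[k]|², so Σ|X[k]|² = N·Σ|x[n]|² = 3·14.0000

Σ|X[k]|² = N·Σ|x[n]|² = 3·14.0000 = 42.0000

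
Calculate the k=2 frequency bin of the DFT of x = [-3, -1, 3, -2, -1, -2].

X[2] = Σ(n=0 to 5) x[n] · ω_6^(2n) where ω_6 = e^(-2πi/6)
= (-3)·ω_6^0 + (-1)·ω_6^2 + (3)·ω_6^4 + (-2)·ω_6^6 + (-1)·ω_6^8 + (-2)·ω_6^10

X[2] = -4.5000+2.5981i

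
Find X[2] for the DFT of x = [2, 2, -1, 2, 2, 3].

X[2] = Σ(n=0 to 5) x[n] · ω_6^(2n) where ω_6 = e^(-2πi/6)
= (2)·ω_6^0 + (2)·ω_6^2 + (-1)·ω_6^4 + (2)·ω_6^6 + (2)·ω_6^8 + (3)·ω_6^10

X[2] = 1.0000-1.7321i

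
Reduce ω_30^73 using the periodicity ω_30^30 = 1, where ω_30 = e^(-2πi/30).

Since ω_30^30 = 1, powers reduce modulo 30.
73 mod 30 = 13
So ω_30^73 = ω_30^13 = e^(-2πi·13/30)

ω_30^73 = ω_30^13 = -0.9135-0.4067i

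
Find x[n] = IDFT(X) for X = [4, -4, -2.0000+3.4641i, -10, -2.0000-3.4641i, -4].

x[n] = (1/6) Σ(k=0 to 5) X[k] · e^(2πikn/6)

Computing each x[n]:
x[0] = -3
x[1] = 1
x[2] = 1
x[3] = 3
x[4] = -1
x[5] = 3

x = [-3, 1, 1, 3, -1, 3]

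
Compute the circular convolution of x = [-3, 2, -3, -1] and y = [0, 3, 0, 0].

(x ⊛ y)[n] = Σ(m=0 to 3) x[m] · y[(n-m) mod 4]

Computing each output sample:
(x ⊛ y)[0] = -3
(x ⊛ y)[1] = -9
(x ⊛ y)[2] = 6
(x ⊛ y)[3] = -9

x ⊛ y = [-3, -9, 6, -9]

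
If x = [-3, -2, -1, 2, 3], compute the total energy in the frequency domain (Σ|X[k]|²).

Parseval: Σ|x[n]|² = (1/N)Σ|X[k]|², so Σ|X[k]|² = N·Σ|x[n]|² = 5·27.0000

Σ|X[k]|² = N·Σ|x[n]|² = 5·27.0000 = 135.0000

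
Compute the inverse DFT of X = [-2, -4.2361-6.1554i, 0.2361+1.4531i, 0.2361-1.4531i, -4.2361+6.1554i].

x[n] = (1/5) Σ(k=0 to 4) X[k] · e^(2πikn/5)

Computing each x[n]:
x[0] = -2
x[1] = 1
x[2] = 3
x[3] = -1
x[4] = -3

x = [-2, 1, 3, -1, -3]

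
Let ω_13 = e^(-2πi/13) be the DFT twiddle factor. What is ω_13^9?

ω_13^9 = e^(-2πi·9/13)
= cos(-2π·9/13) + i·sin(-2π·9/13)
= cos(-18π/13) + i·sin(-18π/13)

ω_13^9 = cos(-18π/13) + i·sin(-18π/13) = -0.3546+0.9350i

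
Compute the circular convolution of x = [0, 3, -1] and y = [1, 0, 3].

(x ⊛ y)[n] = Σ(m=0 to 2) x[m] · y[(n-m) mod 3]

Computing each output sample:
(x ⊛ y)[0] = 9
(x ⊛ y)[1] = 0
(x ⊛ y)[2] = -1

x ⊛ y = [9, 0, -1]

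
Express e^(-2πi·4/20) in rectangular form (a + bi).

ω_20^4 = e^(-2πi·4/20)
= cos(-2π·4/20) + i·sin(-2π·4/20)
= cos(-8π/20) + i·sin(-8π/20)

ω_20^4 = cos(-8π/20) + i·sin(-8π/20) = 0.3090-0.9511i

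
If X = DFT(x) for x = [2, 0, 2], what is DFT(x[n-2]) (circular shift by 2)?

Time shift by 2: X_shifted[k] = ω_3^(2k) · X[k]
Shifted x = [0, 2, 2]

DFT(x[n-2]) = [4, -2, -2]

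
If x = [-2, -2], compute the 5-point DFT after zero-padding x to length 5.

Original 2-point DFT: [-4, 0]
Zero-padded 5-point DFT provides frequency interpolation.

DFT_5([x, 0, ...]) = [-4, -2.6180+1.9021i, -0.3820+1.1756i, -0.3820-1.1756i, -2.6180-1.9021i]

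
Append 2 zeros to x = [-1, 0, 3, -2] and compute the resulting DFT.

Original 4-point DFT: [0, -4-2i, 4, -4+2i]
Zero-padded 6-point DFT provides frequency interpolation.

DFT_6([x, 0, ...]) = [0, -0.5000-2.5981i, -4.5000+2.5981i, 4, -4.5000-2.5981i, -0.5000+2.5981i]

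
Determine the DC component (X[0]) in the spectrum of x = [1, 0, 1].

X[0] = Σ(n=0 to 2) x[n] · ω_3^0 = Σ x[n]
= (1) + (0) + (1)

X[0] = 2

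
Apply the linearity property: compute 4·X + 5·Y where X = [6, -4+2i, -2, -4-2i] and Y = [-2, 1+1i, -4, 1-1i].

By linearity: DFT(4x + 5y) = 4·DFT(x) + 5·DFT(y)
= 4·[6, -4+2i, -2, -4-2i] + 5·[-2, 1+1i, -4, 1-1i]

Computing element-wise:
Z[0] = 4·(6) + 5·(-2) = 14
Z[1] = 4·(-4+2i) + 5·(1+1i) = -11+13i
Z[2] = 4·(-2) + 5·(-4) = -28
Z[3] = 4·(-4-2i) + 5·(1-1i) = -11-13i

DFT(4x + 5y) = 4·X + 5·Y = [14, -11+13i, -28, -11-13i]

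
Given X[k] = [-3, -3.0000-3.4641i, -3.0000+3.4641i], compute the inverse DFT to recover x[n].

x[n] = (1/3) Σ(k=0 to 2) X[k] · e^(2πikn/3)

Computing each x[n]:
x[0] = -3
x[1] = 2
x[2] = -2

x = [-3, 2, -2]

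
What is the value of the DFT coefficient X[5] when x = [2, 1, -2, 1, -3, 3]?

X[5] = Σ(n=0 to 5) x[n] · ω_6^(5n) where ω_6 = e^(-2πi/6)
= (2)·ω_6^0 + (1)·ω_6^5 + (-2)·ω_6^10 + (1)·ω_6^15 + (-3)·ω_6^20 + (3)·ω_6^25

X[5] = 5.5000-0.8660i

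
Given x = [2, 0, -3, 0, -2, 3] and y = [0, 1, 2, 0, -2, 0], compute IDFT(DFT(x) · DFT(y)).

(x ⊛ y)[n] = Σ(m=0 to 5) x[m] · y[(n-m) mod 6]

Computing each output sample:
(x ⊛ y)[0] = 5
(x ⊛ y)[1] = 8
(x ⊛ y)[2] = 8
(x ⊛ y)[3] = -9
(x ⊛ y)[4] = -10
(x ⊛ y)[5] = -2

x ⊛ y = [5, 8, 8, -9, -10, -2]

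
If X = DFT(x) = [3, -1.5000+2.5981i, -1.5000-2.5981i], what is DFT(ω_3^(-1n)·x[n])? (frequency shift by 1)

Modulation property: DFT(ω_3^(-1n)·x[n]) = X[(k-1) mod 3], so circularly shift X by 1 positions.

X[k-1] = [-1.5000-2.5981i, 3, -1.5000+2.5981i]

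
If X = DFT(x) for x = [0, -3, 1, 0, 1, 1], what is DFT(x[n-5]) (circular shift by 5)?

Time shift by 5: X_shifted[k] = ω_6^(5k) · X[k]
Shifted x = [-3, 1, 0, 1, 1, 0]

DFT(x[n-5]) = [0, -4, -3.0000-1.7321i, -4, -3.0000+1.7321i, -4]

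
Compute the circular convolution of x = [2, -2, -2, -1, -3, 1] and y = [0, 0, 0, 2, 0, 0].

(x ⊛ y)[n] = Σ(m=0 to 5) x[m] · y[(n-m) mod 6]

Computing each output sample:
(x ⊛ y)[0] = -2
(x ⊛ y)[1] = -6
(x ⊛ y)[2] = 2
(x ⊛ y)[3] = 4
(x ⊛ y)[4] = -4
(x ⊛ y)[5] = -4

x ⊛ y = [-2, -6, 2, 4, -4, -4]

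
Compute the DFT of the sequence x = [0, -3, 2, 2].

X[k] = Σ(n=0 to 3) x[n] · ω_4^(nk)
where ω_4 = e^(-2πi/4)

Computing each X[k]:
X[0] = 1
X[1] = -2+5i
X[2] = 3
X[3] = -2-5i

X = [1, -2+5i, 3, -2-5i]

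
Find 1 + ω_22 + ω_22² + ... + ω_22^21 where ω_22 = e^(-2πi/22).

Sum of all nth roots of unity equals 0 for n > 1 (geometric series with r ≠ 1).

0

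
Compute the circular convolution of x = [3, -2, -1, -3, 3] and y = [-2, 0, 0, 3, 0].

(x ⊛ y)[n] = Σ(m=0 to 4) x[m] · y[(n-m) mod 5]

Computing each output sample:
(x ⊛ y)[0] = -9
(x ⊛ y)[1] = -5
(x ⊛ y)[2] = 11
(x ⊛ y)[3] = 15
(x ⊛ y)[4] = -12

x ⊛ y = [-9, -5, 11, 15, -12]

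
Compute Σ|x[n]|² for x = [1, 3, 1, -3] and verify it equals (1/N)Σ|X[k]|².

Time domain:
Σ|x[n]|² = |1|² + |3|² + |1|² + |-3|² = 20.0000

Frequency domain:
(1/4)Σ|X[k]|² = (1/4)(|2|² + |-6i|² + |2|² + |6i|²) = (1/4)·80.0000 = 20.0000

Both sides agree, confirming Parseval's theorem.

Σ|x[n]|² = (1/N)Σ|X[k]|² = 20.0000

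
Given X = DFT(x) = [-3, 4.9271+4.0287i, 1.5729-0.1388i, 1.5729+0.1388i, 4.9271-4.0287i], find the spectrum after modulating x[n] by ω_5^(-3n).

Modulation property: DFT(ω_5^(-3n)·x[n]) = X[(k-3) mod 5], so circularly shift X by 3 positions.

X[k-3] = [1.5729-0.1388i, 1.5729+0.1388i, 4.9271-4.0287i, -3, 4.9271+4.0287i]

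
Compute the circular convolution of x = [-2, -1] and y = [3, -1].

(x ⊛ y)[n] = Σ(m=0 to 1) x[m] · y[(n-m) mod 2]

Computing each output sample:
(x ⊛ y)[0] = -5
(x ⊛ y)[1] = -1

x ⊛ y = [-5, -1]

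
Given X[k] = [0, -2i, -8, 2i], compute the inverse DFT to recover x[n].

x[n] = (1/4) Σ(k=0 to 3) X[k] · e^(2πikn/4)

Computing each x[n]:
x[0] = -2
x[1] = 3
x[2] = -2
x[3] = 1

x = [-2, 3, -2, 1]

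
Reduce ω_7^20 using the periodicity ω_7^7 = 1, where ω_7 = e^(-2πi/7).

Since ω_7^7 = 1, powers reduce modulo 7.
20 mod 7 = 6
So ω_7^20 = ω_7^6 = e^(-2πi·6/7)

ω_7^20 = ω_7^6 = 0.6235+0.7818i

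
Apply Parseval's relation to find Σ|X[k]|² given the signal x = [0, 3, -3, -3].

Parseval: Σ|x[n]|² = (1/N)Σ|X[k]|², so Σ|X[k]|² = N·Σ|x[n]|² = 4·27.0000

Σ|X[k]|² = N·Σ|x[n]|² = 4·27.0000 = 108.0000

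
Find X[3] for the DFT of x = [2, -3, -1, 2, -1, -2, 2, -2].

X[3] = Σ(n=0 to 7) x[n] · ω_8^(3n) where ω_8 = e^(-2πi/8)
= (2)·ω_8^0 + (-3)·ω_8^3 + (-1)·ω_8^6 + (2)·ω_8^9 + (-1)·ω_8^12 + (-2)·ω_8^15 + (2)·ω_8^18 + (-2)·ω_8^21

X[3] = 6.5355-5.1213i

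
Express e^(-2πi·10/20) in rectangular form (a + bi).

ω_20^10 = e^(-2πi·10/20)
= cos(-2π·10/20) + i·sin(-2π·10/20)
= cos(-20π/20) + i·sin(-20π/20)

ω_20^10 = cos(-20π/20) + i·sin(-20π/20) = -1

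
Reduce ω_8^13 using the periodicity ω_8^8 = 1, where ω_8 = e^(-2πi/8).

Since ω_8^8 = 1, powers reduce modulo 8.
13 mod 8 = 5
So ω_8^13 = ω_8^5 = e^(-2πi·5/8)

ω_8^13 = ω_8^5 = -0.7071+0.7071i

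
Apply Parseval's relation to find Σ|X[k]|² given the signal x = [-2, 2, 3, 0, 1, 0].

Parseval: Σ|x[n]|² = (1/N)Σ|X[k]|², so Σ|X[k]|² = N·Σ|x[n]|² = 6·18.0000

Σ|X[k]|² = N·Σ|x[n]|² = 6·18.0000 = 108.0000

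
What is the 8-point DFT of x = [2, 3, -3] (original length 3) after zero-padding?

Original 3-point DFT: [2, 2.0000-5.1962i, 2.0000+5.1962i]
Zero-padded 8-point DFT provides frequency interpolation.

DFT_8([x, 0, ...]) = [2, 4.1213+0.8787i, 5-3i, -0.1213-5.1213i, -4, -0.1213+5.1213i, 5+3i, 4.1213-0.8787i]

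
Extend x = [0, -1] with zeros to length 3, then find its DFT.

Original 2-point DFT: [-1, 1]
Zero-padded 3-point DFT provides frequency interpolation.

DFT_3([x, 0, ...]) = [-1, 0.5000+0.8660i, 0.5000-0.8660i]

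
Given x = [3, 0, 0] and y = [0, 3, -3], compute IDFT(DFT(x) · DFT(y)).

(x ⊛ y)[n] = Σ(m=0 to 2) x[m] · y[(n-m) mod 3]

Computing each output sample:
(x ⊛ y)[0] = 0
(x ⊛ y)[1] = 9
(x ⊛ y)[2] = -9

x ⊛ y = [0, 9, -9]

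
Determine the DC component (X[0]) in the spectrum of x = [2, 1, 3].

X[0] = Σ(n=0 to 2) x[n] · ω_3^0 = Σ x[n]
= (2) + (1) + (3)

X[0] = 6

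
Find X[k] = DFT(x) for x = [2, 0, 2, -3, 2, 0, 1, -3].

X[k] = Σ(n=0 to 7) x[n] · ω_8^(nk)
where ω_8 = e^(-2πi/8)

Computing each X[k]:
X[0] = 1
X[1] = -1i
X[2] = 1-6i
X[3] = 1i
X[4] = 13
X[5] = -1i
X[6] = 1+6i
X[7] = 1i

X = [1, -1i, 1-6i, 1i, 13, -1i, 1+6i, 1i]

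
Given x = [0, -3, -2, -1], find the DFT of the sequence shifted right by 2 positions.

Time shift by 2: X_shifted[k] = ω_4^(2k) · X[k]
Shifted x = [-2, -1, 0, -3]

DFT(x[n-2]) = [-6, -2-2i, 2, -2+2i]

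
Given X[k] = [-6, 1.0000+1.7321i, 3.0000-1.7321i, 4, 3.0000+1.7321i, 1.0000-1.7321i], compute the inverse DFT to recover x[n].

x[n] = (1/6) Σ(k=0 to 5) X[k] · e^(2πikn/6)

Computing each x[n]:
x[0] = 1
x[1] = -2
x[2] = -2
x[3] = -1
x[4] = 0
x[5] = -2

x = [1, -2, -2, -1, 0, -2]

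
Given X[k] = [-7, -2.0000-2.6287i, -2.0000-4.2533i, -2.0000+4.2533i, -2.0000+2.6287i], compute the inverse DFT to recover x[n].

x[n] = (1/5) Σ(k=0 to 4) X[k] · e^(2πikn/5)

Computing each x[n]:
x[0] = -3
x[1] = 1
x[2] = -2
x[3] = 0
x[4] = -3

x = [-3, 1, -2, 0, -3]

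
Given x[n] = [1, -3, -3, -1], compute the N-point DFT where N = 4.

X[k] = Σ(n=0 to 3) x[n] · ω_4^(nk)
where ω_4 = e^(-2πi/4)

Computing each X[k]:
X[0] = -6
X[1] = 4+2i
X[2] = 2
X[3] = 4-2i

X = [-6, 4+2i, 2, 4-2i]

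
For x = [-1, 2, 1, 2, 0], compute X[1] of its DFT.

X[1] = Σ(n=0 to 4) x[n] · ω_5^(1n) where ω_5 = e^(-2πi/5)
= (-1)·ω_5^0 + (2)·ω_5^1 + (1)·ω_5^2 + (2)·ω_5^3 + (0)·ω_5^4

X[1] = -2.8090-1.3143i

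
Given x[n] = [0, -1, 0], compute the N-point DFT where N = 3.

X[k] = Σ(n=0 to 2) x[n] · ω_3^(nk)
where ω_3 = e^(-2πi/3)

Computing each X[k]:
X[0] = -1
X[1] = 0.5000+0.8660i
X[2] = 0.5000-0.8660i

X = [-1, 0.5000+0.8660i, 0.5000-0.8660i]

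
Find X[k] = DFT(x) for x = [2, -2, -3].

X[k] = Σ(n=0 to 2) x[n] · ω_3^(nk)
where ω_3 = e^(-2πi/3)

Computing each X[k]:
X[0] = -3
X[1] = 4.5000-0.8660i
X[2] = 4.5000+0.8660i

X = [-3, 4.5000-0.8660i, 4.5000+0.8660i]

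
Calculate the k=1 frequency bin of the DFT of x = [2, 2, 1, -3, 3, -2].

X[1] = Σ(n=0 to 5) x[n] · ω_6^(1n) where ω_6 = e^(-2πi/6)
= (2)·ω_6^0 + (2)·ω_6^1 + (1)·ω_6^2 + (-3)·ω_6^3 + (3)·ω_6^4 + (-2)·ω_6^5

X[1] = 3.0000-1.7321i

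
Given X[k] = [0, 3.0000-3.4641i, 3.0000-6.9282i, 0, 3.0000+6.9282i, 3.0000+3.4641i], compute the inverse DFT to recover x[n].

x[n] = (1/6) Σ(k=0 to 5) X[k] · e^(2πikn/6)

Computing each x[n]:
x[0] = 2
x[1] = 3
x[2] = -2
x[3] = 0
x[4] = 0
x[5] = -3

x = [2, 3, -2, 0, 0, -3]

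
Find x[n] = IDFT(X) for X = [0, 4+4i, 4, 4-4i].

x[n] = (1/4) Σ(k=0 to 3) X[k] · e^(2πikn/4)

Computing each x[n]:
x[0] = 3
x[1] = -3
x[2] = -1
x[3] = 1

x = [3, -3, -1, 1]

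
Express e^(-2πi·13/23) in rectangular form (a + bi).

ω_23^13 = e^(-2πi·13/23)
= cos(-2π·13/23) + i·sin(-2π·13/23)
= cos(-26π/23) + i·sin(-26π/23)

ω_23^13 = cos(-26π/23) + i·sin(-26π/23) = -0.9172+0.3984i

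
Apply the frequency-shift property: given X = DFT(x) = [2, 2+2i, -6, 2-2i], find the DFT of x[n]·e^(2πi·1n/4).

Modulation property: DFT(ω_4^(-1n)·x[n]) = X[(k-1) mod 4], so circularly shift X by 1 positions.

X[k-1] = [2-2i, 2, 2+2i, -6]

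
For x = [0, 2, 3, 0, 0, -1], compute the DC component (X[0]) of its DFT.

X[0] = Σ(n=0 to 5) x[n] · ω_6^0 = Σ x[n]
= (0) + (2) + (3) + (0) + (0) + (-1)

X[0] = 4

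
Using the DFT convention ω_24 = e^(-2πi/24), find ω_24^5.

ω_24^5 = e^(-2πi·5/24)
= cos(-2π·5/24) + i·sin(-2π·5/24)
= cos(-10π/24) + i·sin(-10π/24)

ω_24^5 = cos(-10π/24) + i·sin(-10π/24) = 0.2588-0.9659i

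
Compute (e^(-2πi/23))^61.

Since ω_23^23 = 1, powers reduce modulo 23.
61 mod 23 = 15
So ω_23^61 = ω_23^15 = e^(-2πi·15/23)

ω_23^61 = ω_23^15 = -0.5767+0.8170i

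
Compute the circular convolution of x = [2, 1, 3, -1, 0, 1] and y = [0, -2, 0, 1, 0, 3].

(x ⊛ y)[n] = Σ(m=0 to 5) x[m] · y[(n-m) mod 6]

Computing each output sample:
(x ⊛ y)[0] = 0
(x ⊛ y)[1] = 5
(x ⊛ y)[2] = -4
(x ⊛ y)[3] = -4
(x ⊛ y)[4] = 6
(x ⊛ y)[5] = 9

x ⊛ y = [0, 5, -4, -4, 6, 9]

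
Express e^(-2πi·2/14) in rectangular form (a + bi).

ω_14^2 = e^(-2πi·2/14)
= cos(-2π·2/14) + i·sin(-2π·2/14)
= cos(-4π/14) + i·sin(-4π/14)

ω_14^2 = cos(-4π/14) + i·sin(-4π/14) = 0.6235-0.7818i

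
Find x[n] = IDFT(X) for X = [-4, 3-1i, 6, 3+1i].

x[n] = (1/4) Σ(k=0 to 3) X[k] · e^(2πikn/4)

Computing each x[n]:
x[0] = 2
x[1] = -2
x[2] = -1
x[3] = -3

x = [2, -2, -1, -3]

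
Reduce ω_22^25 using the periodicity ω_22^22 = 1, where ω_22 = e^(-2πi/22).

Since ω_22^22 = 1, powers reduce modulo 22.
25 mod 22 = 3
So ω_22^25 = ω_22^3 = e^(-2πi·3/22)

ω_22^25 = ω_22^3 = 0.6549-0.7557i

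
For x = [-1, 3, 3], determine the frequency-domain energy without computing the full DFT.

Parseval: Σ|x[n]|² = (1/N)Σ|X[k]|², so Σ|X[k]|² = N·Σ|x[n]|² = 3·19.0000

Σ|X[k]|² = N·Σ|x[n]|² = 3·19.0000 = 57.0000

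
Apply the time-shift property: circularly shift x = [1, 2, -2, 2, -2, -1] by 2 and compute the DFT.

Time shift by 2: X_shifted[k] = ω_6^(2k) · X[k]
Shifted x = [-2, -1, 1, 2, -2, 2]

DFT(x[n-2]) = [0, -3, 5.1962i, -6, -5.1962i, -3]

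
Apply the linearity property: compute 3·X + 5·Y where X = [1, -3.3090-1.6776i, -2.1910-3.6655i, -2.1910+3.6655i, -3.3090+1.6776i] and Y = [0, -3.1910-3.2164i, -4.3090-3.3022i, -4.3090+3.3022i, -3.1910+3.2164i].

By linearity: DFT(3x + 5y) = 3·DFT(x) + 5·DFT(y)
= 3·[1, -3.3090-1.6776i, -2.1910-3.6655i, -2.1910+3.6655i, -3.3090+1.6776i] + 5·[0, -3.1910-3.2164i, -4.3090-3.3022i, -4.3090+3.3022i, -3.1910+3.2164i]

Computing element-wise:
Z[0] = 3·(1) + 5·(0) = 3
Z[1] = 3·(-3.3090-1.6776i) + 5·(-3.1910-3.2164i) = -25.8820-21.1148i
Z[2] = 3·(-2.1910-3.6655i) + 5·(-4.3090-3.3022i) = -28.1180-27.5075i
Z[3] = 3·(-2.1910+3.6655i) + 5·(-4.3090+3.3022i) = -28.1180+27.5075i
Z[4] = 3·(-3.3090+1.6776i) + 5·(-3.1910+3.2164i) = -25.8820+21.1148i

DFT(3x + 5y) = 3·X + 5·Y = [3, -25.8820-21.1148i, -28.1180-27.5075i, -28.1180+27.5075i, -25.8820+21.1148i]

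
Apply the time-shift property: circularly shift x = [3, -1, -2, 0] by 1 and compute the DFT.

Time shift by 1: X_shifted[k] = ω_4^(1k) · X[k]
Shifted x = [0, 3, -1, -2]

DFT(x[n-1]) = [0, 1-5i, -2, 1+5i]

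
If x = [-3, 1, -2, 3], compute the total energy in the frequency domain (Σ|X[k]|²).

Parseval: Σ|x[n]|² = (1/N)Σ|X[k]|², so Σ|X[k]|² = N·Σ|x[n]|² = 4·23.0000

Σ|X[k]|² = N·Σ|x[n]|² = 4·23.0000 = 92.0000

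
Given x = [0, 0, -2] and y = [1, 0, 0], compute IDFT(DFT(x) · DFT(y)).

(x ⊛ y)[n] = Σ(m=0 to 2) x[m] · y[(n-m) mod 3]

Computing each output sample:
(x ⊛ y)[0] = 0
(x ⊛ y)[1] = 0
(x ⊛ y)[2] = -2

x ⊛ y = [0, 0, -2]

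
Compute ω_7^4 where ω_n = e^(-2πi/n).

ω_7^4 = e^(-2πi·4/7)
= cos(-2π·4/7) + i·sin(-2π·4/7)
= cos(-8π/7) + i·sin(-8π/7)

ω_7^4 = cos(-8π/7) + i·sin(-8π/7) = -0.9010+0.4339i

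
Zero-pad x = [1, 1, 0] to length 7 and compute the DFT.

Original 3-point DFT: [2, 0.5000-0.8660i, 0.5000+0.8660i]
Zero-padded 7-point DFT provides frequency interpolation.

DFT_7([x, 0, ...]) = [2, 1.6235-0.7818i, 0.7775-0.9749i, 0.0990-0.4339i, 0.0990+0.4339i, 0.7775+0.9749i, 1.6235+0.7818i]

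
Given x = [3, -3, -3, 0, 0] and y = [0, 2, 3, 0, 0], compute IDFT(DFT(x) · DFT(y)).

(x ⊛ y)[n] = Σ(m=0 to 4) x[m] · y[(n-m) mod 5]

Computing each output sample:
(x ⊛ y)[0] = 0
(x ⊛ y)[1] = 6
(x ⊛ y)[2] = 3
(x ⊛ y)[3] = -15
(x ⊛ y)[4] = -9

x ⊛ y = [0, 6, 3, -15, -9]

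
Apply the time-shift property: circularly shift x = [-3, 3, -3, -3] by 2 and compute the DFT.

Time shift by 2: X_shifted[k] = ω_4^(2k) · X[k]
Shifted x = [-3, -3, -3, 3]

DFT(x[n-2]) = [-6, 6i, -6, -6i]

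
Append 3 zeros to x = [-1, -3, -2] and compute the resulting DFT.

Original 3-point DFT: [-6, 1.5000+0.8660i, 1.5000-0.8660i]
Zero-padded 6-point DFT provides frequency interpolation.

DFT_6([x, 0, ...]) = [-6, -1.5000+4.3301i, 1.5000+0.8660i, 0, 1.5000-0.8660i, -1.5000-4.3301i]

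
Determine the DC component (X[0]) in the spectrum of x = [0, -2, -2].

X[0] = Σ(n=0 to 2) x[n] · ω_3^0 = Σ x[n]
= (0) + (-2) + (-2)

X[0] = -4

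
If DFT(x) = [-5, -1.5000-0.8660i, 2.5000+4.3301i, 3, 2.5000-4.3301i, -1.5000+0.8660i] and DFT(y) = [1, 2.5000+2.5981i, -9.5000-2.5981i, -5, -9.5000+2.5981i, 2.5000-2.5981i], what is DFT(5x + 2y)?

By linearity: DFT(5x + 2y) = 5·DFT(x) + 2·DFT(y)
= 5·[-5, -1.5000-0.8660i, 2.5000+4.3301i, 3, 2.5000-4.3301i, -1.5000+0.8660i] + 2·[1, 2.5000+2.5981i, -9.5000-2.5981i, -5, -9.5000+2.5981i, 2.5000-2.5981i]

Computing element-wise:
Z[0] = 5·(-5) + 2·(1) = -23
Z[1] = 5·(-1.5000-0.8660i) + 2·(2.5000+2.5981i) = -2.5000+0.8662i
Z[2] = 5·(2.5000+4.3301i) + 2·(-9.5000-2.5981i) = -6.5000+16.4543i
Z[3] = 5·(3) + 2·(-5) = 5
Z[4] = 5·(2.5000-4.3301i) + 2·(-9.5000+2.5981i) = -6.5000-16.4543i
Z[5] = 5·(-1.5000+0.8660i) + 2·(2.5000-2.5981i) = -2.5000-0.8662i

DFT(5x + 2y) = 5·X + 2·Y = [-23, -2.5000+0.8662i, -6.5000+16.4543i, 5, -6.5000-16.4543i, -2.5000-0.8662i]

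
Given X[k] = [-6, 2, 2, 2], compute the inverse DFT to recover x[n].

x[n] = (1/4) Σ(k=0 to 3) X[k] · e^(2πikn/4)

Computing each x[n]:
x[0] = 0
x[1] = -2
x[2] = -2
x[3] = -2

x = [0, -2, -2, -2]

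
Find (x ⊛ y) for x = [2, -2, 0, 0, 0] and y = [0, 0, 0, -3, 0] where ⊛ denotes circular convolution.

(x ⊛ y)[n] = Σ(m=0 to 4) x[m] · y[(n-m) mod 5]

Computing each output sample:
(x ⊛ y)[0] = 0
(x ⊛ y)[1] = 0
(x ⊛ y)[2] = 0
(x ⊛ y)[3] = -6
(x ⊛ y)[4] = 6

x ⊛ y = [0, 0, 0, -6, 6]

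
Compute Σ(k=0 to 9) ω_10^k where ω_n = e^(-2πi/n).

Sum of all nth roots of unity equals 0 for n > 1 (geometric series with r ≠ 1).

0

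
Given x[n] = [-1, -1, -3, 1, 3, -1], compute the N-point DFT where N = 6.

X[k] = Σ(n=0 to 5) x[n] · ω_6^(nk)
where ω_6 = e^(-2πi/6)

Computing each X[k]:
X[0] = -2
X[1] = -3.0000+5.1962i
X[2] = 1.0000-5.1962i
X[3] = 0
X[4] = 1.0000+5.1962i
X[5] = -3.0000-5.1962i

X = [-2, -3.0000+5.1962i, 1.0000-5.1962i, 0, 1.0000+5.1962i, -3.0000-5.1962i]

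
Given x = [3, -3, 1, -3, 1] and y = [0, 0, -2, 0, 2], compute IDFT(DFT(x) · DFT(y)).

(x ⊛ y)[n] = Σ(m=0 to 4) x[m] · y[(n-m) mod 5]

Computing each output sample:
(x ⊛ y)[0] = 0
(x ⊛ y)[1] = 0
(x ⊛ y)[2] = -12
(x ⊛ y)[3] = 8
(x ⊛ y)[4] = 4

x ⊛ y = [0, 0, -12, 8, 4]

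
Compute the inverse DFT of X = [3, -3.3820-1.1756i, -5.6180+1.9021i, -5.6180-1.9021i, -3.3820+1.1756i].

x[n] = (1/5) Σ(k=0 to 4) X[k] · e^(2πikn/5)

Computing each x[n]:
x[0] = -3
x[1] = 2
x[2] = 2
x[3] = 0
x[4] = 2

x = [-3, 2, 2, 0, 2]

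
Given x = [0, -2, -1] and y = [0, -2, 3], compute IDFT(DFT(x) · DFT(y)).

(x ⊛ y)[n] = Σ(m=0 to 2) x[m] · y[(n-m) mod 3]

Computing each output sample:
(x ⊛ y)[0] = -4
(x ⊛ y)[1] = -3
(x ⊛ y)[2] = 4

x ⊛ y = [-4, -3, 4]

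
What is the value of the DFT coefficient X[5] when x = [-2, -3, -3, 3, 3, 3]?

X[5] = Σ(n=0 to 5) x[n] · ω_6^(5n) where ω_6 = e^(-2πi/6)
= (-2)·ω_6^0 + (-3)·ω_6^5 + (-3)·ω_6^10 + (3)·ω_6^15 + (3)·ω_6^20 + (3)·ω_6^25

X[5] = -5.0000-10.3923i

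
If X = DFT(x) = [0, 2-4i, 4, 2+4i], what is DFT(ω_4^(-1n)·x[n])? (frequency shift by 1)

Modulation property: DFT(ω_4^(-1n)·x[n]) = X[(k-1) mod 4], so circularly shift X by 1 positions.

X[k-1] = [2+4i, 0, 2-4i, 4]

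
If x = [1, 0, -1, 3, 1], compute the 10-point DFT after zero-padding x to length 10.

Original 5-point DFT: [4, -0.3090+3.3022i, 0.8090-3.2164i, 0.8090+3.2164i, -0.3090-3.3022i]
Zero-padded 10-point DFT provides frequency interpolation.

DFT_10([x, 0, ...]) = [4, -1.0451-2.4899i, -0.3090+3.3022i, 4.5451+0.2245i, 0.8090-3.2164i, -2, 0.8090+3.2164i, 4.5451-0.2245i, -0.3090-3.3022i, -1.0451+2.4899i]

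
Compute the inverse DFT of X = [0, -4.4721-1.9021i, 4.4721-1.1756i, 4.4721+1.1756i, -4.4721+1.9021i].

x[n] = (1/5) Σ(k=0 to 4) X[k] · e^(2πikn/5)

Computing each x[n]:
x[0] = 0
x[1] = -1
x[2] = 2
x[3] = 2
x[4] = -3

x = [0, -1, 2, 2, -3]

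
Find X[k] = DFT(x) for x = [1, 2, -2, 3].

X[k] = Σ(n=0 to 3) x[n] · ω_4^(nk)
where ω_4 = e^(-2πi/4)

Computing each X[k]:
X[0] = 4
X[1] = 3+1i
X[2] = -6
X[3] = 3-1i

X = [4, 3+1i, -6, 3-1i]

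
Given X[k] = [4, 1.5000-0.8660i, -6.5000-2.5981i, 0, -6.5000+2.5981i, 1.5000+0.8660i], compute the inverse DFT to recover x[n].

x[n] = (1/6) Σ(k=0 to 5) X[k] · e^(2πikn/6)

Computing each x[n]:
x[0] = -1
x[1] = 3
x[2] = 1
x[3] = -2
x[4] = 2
x[5] = 1

x = [-1, 3, 1, -2, 2, 1]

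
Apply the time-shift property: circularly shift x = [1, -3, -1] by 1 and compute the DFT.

Time shift by 1: X_shifted[k] = ω_3^(1k) · X[k]
Shifted x = [-1, 1, -3]

DFT(x[n-1]) = [-3, -3.4641i, 3.4641i]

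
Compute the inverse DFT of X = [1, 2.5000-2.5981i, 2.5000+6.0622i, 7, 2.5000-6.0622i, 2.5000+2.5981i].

x[n] = (1/6) Σ(k=0 to 5) X[k] · e^(2πikn/6)

Computing each x[n]:
x[0] = 3
x[1] = -2
x[2] = 3
x[3] = -1
x[4] = -2
x[5] = 0

x = [3, -2, 3, -1, -2, 0]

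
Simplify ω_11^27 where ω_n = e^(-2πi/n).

Since ω_11^11 = 1, powers reduce modulo 11.
27 mod 11 = 5
So ω_11^27 = ω_11^5 = e^(-2πi·5/11)

ω_11^27 = ω_11^5 = -0.9595-0.2817i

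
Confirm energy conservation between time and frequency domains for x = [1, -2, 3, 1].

Time domain:
Σ|x[n]|² = |1|² + |-2|² + |3|² + |1|² = 15.0000

Frequency domain:
(1/4)Σ|X[k]|² = (1/4)(|3|² + |-2+3i|² + |5|² + |-2-3i|²) = (1/4)·60.0000 = 15.0000

Both sides agree, confirming Parseval's theorem.

Σ|x[n]|² = (1/N)Σ|X[k]|² = 15.0000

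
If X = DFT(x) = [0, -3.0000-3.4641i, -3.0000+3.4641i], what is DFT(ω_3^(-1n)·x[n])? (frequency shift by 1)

Modulation property: DFT(ω_3^(-1n)·x[n]) = X[(k-1) mod 3], so circularly shift X by 1 positions.

X[k-1] = [-3.0000+3.4641i, 0, -3.0000-3.4641i]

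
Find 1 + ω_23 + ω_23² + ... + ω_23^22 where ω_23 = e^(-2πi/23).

Sum of all nth roots of unity equals 0 for n > 1 (geometric series with r ≠ 1).

0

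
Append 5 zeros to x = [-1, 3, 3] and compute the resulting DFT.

Original 3-point DFT: [5, -4, -4]
Zero-padded 8-point DFT provides frequency interpolation.

DFT_8([x, 0, ...]) = [5, 1.1213-5.1213i, -4-3i, -3.1213+0.8787i, -1, -3.1213-0.8787i, -4+3i, 1.1213+5.1213i]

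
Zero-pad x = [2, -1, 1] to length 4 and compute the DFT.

Original 3-point DFT: [2, 2.0000+1.7321i, 2.0000-1.7321i]
Zero-padded 4-point DFT provides frequency interpolation.

DFT_4([x, 0, ...]) = [2, 1+1i, 4, 1-1i]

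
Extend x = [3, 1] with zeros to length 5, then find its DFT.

Original 2-point DFT: [4, 2]
Zero-padded 5-point DFT provides frequency interpolation.

DFT_5([x, 0, ...]) = [4, 3.3090-0.9511i, 2.1910-0.5878i, 2.1910+0.5878i, 3.3090+0.9511i]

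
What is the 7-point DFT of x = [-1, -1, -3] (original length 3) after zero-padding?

Original 3-point DFT: [-5, 1.0000-1.7321i, 1.0000+1.7321i]
Zero-padded 7-point DFT provides frequency interpolation.

DFT_7([x, 0, ...]) = [-5, -0.9559+3.7066i, 1.9254-0.3267i, -1.9695-1.9116i, -1.9695+1.9116i, 1.9254+0.3267i, -0.9559-3.7066i]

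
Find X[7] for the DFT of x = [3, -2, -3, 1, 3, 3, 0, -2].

X[7] = Σ(n=0 to 7) x[n] · ω_8^(7n) where ω_8 = e^(-2πi/8)
= (3)·ω_8^0 + (-2)·ω_8^7 + (-3)·ω_8^14 + (1)·ω_8^21 + (3)·ω_8^28 + (3)·ω_8^35 + (0)·ω_8^42 + (-2)·ω_8^49

X[7] = -5.6569-4.4142i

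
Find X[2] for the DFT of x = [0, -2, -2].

X[2] = Σ(n=0 to 2) x[n] · ω_3^(2n) where ω_3 = e^(-2πi/3)
= (0)·ω_3^0 + (-2)·ω_3^2 + (-2)·ω_3^4

X[2] = 2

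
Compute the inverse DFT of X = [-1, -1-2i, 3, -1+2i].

x[n] = (1/4) Σ(k=0 to 3) X[k] · e^(2πikn/4)

Computing each x[n]:
x[0] = 0
x[1] = 0
x[2] = 1
x[3] = -2

x = [0, 0, 1, -2]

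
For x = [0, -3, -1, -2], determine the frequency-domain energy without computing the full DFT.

Parseval: Σ|x[n]|² = (1/N)Σ|X[k]|², so Σ|X[k]|² = N·Σ|x[n]|² = 4·14.0000

Σ|X[k]|² = N·Σ|x[n]|² = 4·14.0000 = 56.0000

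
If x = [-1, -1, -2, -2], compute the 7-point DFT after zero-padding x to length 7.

Original 4-point DFT: [-6, 1-1i, 0, 1+1i]
Zero-padded 7-point DFT provides frequency interpolation.

DFT_7([x, 0, ...]) = [-6, 0.6235+3.5995i, -0.2225-1.4565i, -0.9010+0.8201i, -0.9010-0.8201i, -0.2225+1.4565i, 0.6235-3.5995i]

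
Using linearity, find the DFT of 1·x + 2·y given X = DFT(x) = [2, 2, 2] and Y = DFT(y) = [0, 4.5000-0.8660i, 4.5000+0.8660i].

By linearity: DFT(1x + 2y) = 1·DFT(x) + 2·DFT(y)
= 1·[2, 2, 2] + 2·[0, 4.5000-0.8660i, 4.5000+0.8660i]

Computing element-wise:
Z[0] = 1·(2) + 2·(0) = 2
Z[1] = 1·(2) + 2·(4.5000-0.8660i) = 11.0000-1.7320i
Z[2] = 1·(2) + 2·(4.5000+0.8660i) = 11.0000+1.7320i

DFT(1x + 2y) = 1·X + 2·Y = [2, 11.0000-1.7320i, 11.0000+1.7320i]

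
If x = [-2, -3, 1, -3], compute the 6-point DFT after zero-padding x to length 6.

Original 4-point DFT: [-7, -3, 5, -3]
Zero-padded 6-point DFT provides frequency interpolation.

DFT_6([x, 0, ...]) = [-7, -1.0000+1.7321i, -4.0000+3.4641i, 5, -4.0000-3.4641i, -1.0000-1.7321i]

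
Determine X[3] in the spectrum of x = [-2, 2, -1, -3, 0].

X[3] = Σ(n=0 to 4) x[n] · ω_5^(3n) where ω_5 = e^(-2πi/5)
= (-2)·ω_5^0 + (2)·ω_5^3 + (-1)·ω_5^6 + (-3)·ω_5^9 + (0)·ω_5^12

X[3] = -4.8541-0.7265i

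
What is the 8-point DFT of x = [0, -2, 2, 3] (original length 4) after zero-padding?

Original 4-point DFT: [3, -2+5i, 1, -2-5i]
Zero-padded 8-point DFT provides frequency interpolation.

DFT_8([x, 0, ...]) = [3, -3.5355-2.7071i, -2+5i, 3.5355+1.2929i, 1, 3.5355-1.2929i, -2-5i, -3.5355+2.7071i]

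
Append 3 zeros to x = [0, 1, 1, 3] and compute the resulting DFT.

Original 4-point DFT: [5, -1+2i, -3, -1-2i]
Zero-padded 7-point DFT provides frequency interpolation.

DFT_7([x, 0, ...]) = [5, -2.3019-3.0584i, 0.7470+1.8045i, -0.9450-2.5768i, -0.9450+2.5768i, 0.7470-1.8045i, -2.3019+3.0584i]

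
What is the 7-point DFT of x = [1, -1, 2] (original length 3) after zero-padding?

Original 3-point DFT: [2, 0.5000+2.5981i, 0.5000-2.5981i]
Zero-padded 7-point DFT provides frequency interpolation.

DFT_7([x, 0, ...]) = [2, -0.0685-1.1680i, -0.5794+1.8427i, 3.1479+1.9975i, 3.1479-1.9975i, -0.5794-1.8427i, -0.0685+1.1680i]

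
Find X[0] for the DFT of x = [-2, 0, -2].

X[0] = Σ(n=0 to 2) x[n] · ω_3^0 = Σ x[n]
= (-2) + (0) + (-2)

X[0] = -4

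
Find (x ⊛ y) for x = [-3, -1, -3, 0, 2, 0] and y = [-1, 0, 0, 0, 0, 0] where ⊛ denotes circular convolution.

(x ⊛ y)[n] = Σ(m=0 to 5) x[m] · y[(n-m) mod 6]

Computing each output sample:
(x ⊛ y)[0] = 3
(x ⊛ y)[1] = 1
(x ⊛ y)[2] = 3
(x ⊛ y)[3] = 0
(x ⊛ y)[4] = -2
(x ⊛ y)[5] = 0

x ⊛ y = [3, 1, 3, 0, -2, 0]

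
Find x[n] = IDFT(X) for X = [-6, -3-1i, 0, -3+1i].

x[n] = (1/4) Σ(k=0 to 3) X[k] · e^(2πikn/4)

Computing each x[n]:
x[0] = -3
x[1] = -1
x[2] = 0
x[3] = -2

x = [-3, -1, 0, -2]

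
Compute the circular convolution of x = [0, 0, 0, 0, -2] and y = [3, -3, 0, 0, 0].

(x ⊛ y)[n] = Σ(m=0 to 4) x[m] · y[(n-m) mod 5]

Computing each output sample:
(x ⊛ y)[0] = 6
(x ⊛ y)[1] = 0
(x ⊛ y)[2] = 0
(x ⊛ y)[3] = 0
(x ⊛ y)[4] = -6

x ⊛ y = [6, 0, 0, 0, -6]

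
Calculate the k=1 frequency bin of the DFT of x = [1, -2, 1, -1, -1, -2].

X[1] = Σ(n=0 to 5) x[n] · ω_6^(1n) where ω_6 = e^(-2πi/6)
= (1)·ω_6^0 + (-2)·ω_6^1 + (1)·ω_6^2 + (-1)·ω_6^3 + (-1)·ω_6^4 + (-2)·ω_6^5

X[1] = -1.7321i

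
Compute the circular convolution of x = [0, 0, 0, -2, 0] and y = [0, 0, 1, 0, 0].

(x ⊛ y)[n] = Σ(m=0 to 4) x[m] · y[(n-m) mod 5]

Computing each output sample:
(x ⊛ y)[0] = -2
(x ⊛ y)[1] = 0
(x ⊛ y)[2] = 0
(x ⊛ y)[3] = 0
(x ⊛ y)[4] = 0

x ⊛ y = [-2, 0, 0, 0, 0]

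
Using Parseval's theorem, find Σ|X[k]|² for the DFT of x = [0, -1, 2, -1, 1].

Parseval: Σ|x[n]|² = (1/N)Σ|X[k]|², so Σ|X[k]|² = N·Σ|x[n]|² = 5·7.0000

Σ|X[k]|² = N·Σ|x[n]|² = 5·7.0000 = 35.0000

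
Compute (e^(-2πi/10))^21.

Since ω_10^10 = 1, powers reduce modulo 10.
21 mod 10 = 1
So ω_10^21 = ω_10^1 = e^(-2πi·1/10)

ω_10^21 = ω_10^1 = 0.8090-0.5878i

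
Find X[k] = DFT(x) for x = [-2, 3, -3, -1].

X[k] = Σ(n=0 to 3) x[n] · ω_4^(nk)
where ω_4 = e^(-2πi/4)

Computing each X[k]:
X[0] = -3
X[1] = 1-4i
X[2] = -7
X[3] = 1+4i

X = [-3, 1-4i, -7, 1+4i]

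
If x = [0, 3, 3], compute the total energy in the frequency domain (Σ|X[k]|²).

Parseval: Σ|x[n]|² = (1/N)Σ|X[k]|², so Σ|X[k]|² = N·Σ|x[n]|² = 3·18.0000

Σ|X[k]|² = N·Σ|x[n]|² = 3·18.0000 = 54.0000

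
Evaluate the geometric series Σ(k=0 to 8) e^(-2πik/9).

Sum of all nth roots of unity equals 0 for n > 1 (geometric series with r ≠ 1).

0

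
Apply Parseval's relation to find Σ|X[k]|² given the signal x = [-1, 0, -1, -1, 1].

Parseval: Σ|x[n]|² = (1/N)Σ|X[k]|², so Σ|X[k]|² = N·Σ|x[n]|² = 5·4.0000

Σ|X[k]|² = N·Σ|x[n]|² = 5·4.0000 = 20.0000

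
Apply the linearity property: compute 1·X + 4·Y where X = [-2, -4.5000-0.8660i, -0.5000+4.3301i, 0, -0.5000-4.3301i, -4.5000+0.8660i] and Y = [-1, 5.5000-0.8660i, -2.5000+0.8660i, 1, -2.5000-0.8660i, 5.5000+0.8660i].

By linearity: DFT(1x + 4y) = 1·DFT(x) + 4·DFT(y)
= 1·[-2, -4.5000-0.8660i, -0.5000+4.3301i, 0, -0.5000-4.3301i, -4.5000+0.8660i] + 4·[-1, 5.5000-0.8660i, -2.5000+0.8660i, 1, -2.5000-0.8660i, 5.5000+0.8660i]

Computing element-wise:
Z[0] = 1·(-2) + 4·(-1) = -6
Z[1] = 1·(-4.5000-0.8660i) + 4·(5.5000-0.8660i) = 17.5000-4.3300i
Z[2] = 1·(-0.5000+4.3301i) + 4·(-2.5000+0.8660i) = -10.5000+7.7941i
Z[3] = 1·(0) + 4·(1) = 4
Z[4] = 1·(-0.5000-4.3301i) + 4·(-2.5000-0.8660i) = -10.5000-7.7941i
Z[5] = 1·(-4.5000+0.8660i) + 4·(5.5000+0.8660i) = 17.5000+4.3300i

DFT(1x + 4y) = 1·X + 4·Y = [-6, 17.5000-4.3300i, -10.5000+7.7941i, 4, -10.5000-7.7941i, 17.5000+4.3300i]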